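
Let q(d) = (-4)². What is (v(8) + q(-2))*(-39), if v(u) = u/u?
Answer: -663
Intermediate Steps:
q(d) = 16
v(u) = 1
(v(8) + q(-2))*(-39) = (1 + 16)*(-39) = 17*(-39) = -663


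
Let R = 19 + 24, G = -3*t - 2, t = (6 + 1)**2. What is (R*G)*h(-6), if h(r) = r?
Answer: 38442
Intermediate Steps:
t = 49 (t = 7**2 = 49)
G = -149 (G = -3*49 - 2 = -147 - 2 = -149)
R = 43
(R*G)*h(-6) = (43*(-149))*(-6) = -6407*(-6) = 38442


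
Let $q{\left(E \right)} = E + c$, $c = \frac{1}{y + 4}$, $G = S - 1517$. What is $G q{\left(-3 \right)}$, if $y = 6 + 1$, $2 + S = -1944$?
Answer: $\frac{110816}{11} \approx 10074.0$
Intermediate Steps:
$S = -1946$ ($S = -2 - 1944 = -1946$)
$G = -3463$ ($G = -1946 - 1517 = -3463$)
$y = 7$
$c = \frac{1}{11}$ ($c = \frac{1}{7 + 4} = \frac{1}{11} \approx 0.090909$)
$q{\left(E \right)} = \frac{1}{11} + E$ ($q{\left(E \right)} = E + \frac{1}{11} = \frac{1}{11} + E$)
$G q{\left(-3 \right)} = - 3463 \left(\frac{1}{11} - 3\right) = \left(-3463\right) \left(- \frac{32}{11}\right) = \frac{110816}{11}$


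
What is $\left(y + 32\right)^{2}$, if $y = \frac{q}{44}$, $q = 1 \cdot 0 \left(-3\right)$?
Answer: $1024$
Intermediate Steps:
$q = 0$ ($q = 0 \left(-3\right) = 0$)
$y = 0$ ($y = \frac{0}{44} = 0 \cdot \frac{1}{44} = 0$)
$\left(y + 32\right)^{2} = \left(0 + 32\right)^{2} = 32^{2} = 1024$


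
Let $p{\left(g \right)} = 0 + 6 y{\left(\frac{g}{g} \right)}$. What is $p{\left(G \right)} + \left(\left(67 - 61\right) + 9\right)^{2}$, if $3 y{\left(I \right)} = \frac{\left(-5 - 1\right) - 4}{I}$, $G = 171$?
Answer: $205$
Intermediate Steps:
$y{\left(I \right)} = - \frac{10}{3 I}$ ($y{\left(I \right)} = \frac{\left(\left(-5 - 1\right) - 4\right) \frac{1}{I}}{3} = \frac{\left(-6 - 4\right) \frac{1}{I}}{3} = \frac{\left(-10\right) \frac{1}{I}}{3} = - \frac{10}{3 I}$)
$p{\left(g \right)} = -20$ ($p{\left(g \right)} = 0 + 6 \left(- \frac{10}{3 \frac{g}{g}}\right) = 0 + 6 \left(- \frac{10}{3 \cdot 1}\right) = 0 + 6 \left(\left(- \frac{10}{3}\right) 1\right) = 0 + 6 \left(- \frac{10}{3}\right) = 0 - 20 = -20$)
$p{\left(G \right)} + \left(\left(67 - 61\right) + 9\right)^{2} = -20 + \left(\left(67 - 61\right) + 9\right)^{2} = -20 + \left(6 + 9\right)^{2} = -20 + 15^{2} = -20 + 225 = 205$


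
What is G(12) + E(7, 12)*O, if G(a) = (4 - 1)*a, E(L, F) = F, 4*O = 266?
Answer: 834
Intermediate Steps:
O = 133/2 (O = (¼)*266 = 133/2 ≈ 66.500)
G(a) = 3*a
G(12) + E(7, 12)*O = 3*12 + 12*(133/2) = 36 + 798 = 834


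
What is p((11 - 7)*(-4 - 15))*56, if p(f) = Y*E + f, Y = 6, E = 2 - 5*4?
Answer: -10304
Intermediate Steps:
E = -18 (E = 2 - 20 = -18)
p(f) = -108 + f (p(f) = 6*(-18) + f = -108 + f)
p((11 - 7)*(-4 - 15))*56 = (-108 + (11 - 7)*(-4 - 15))*56 = (-108 + 4*(-19))*56 = (-108 - 76)*56 = -184*56 = -10304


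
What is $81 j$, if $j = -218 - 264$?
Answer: $-39042$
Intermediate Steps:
$j = -482$ ($j = -218 - 264 = -482$)
$81 j = 81 \left(-482\right) = -39042$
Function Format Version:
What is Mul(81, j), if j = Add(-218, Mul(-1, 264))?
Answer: -39042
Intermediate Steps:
j = -482 (j = Add(-218, -264) = -482)
Mul(81, j) = Mul(81, -482) = -39042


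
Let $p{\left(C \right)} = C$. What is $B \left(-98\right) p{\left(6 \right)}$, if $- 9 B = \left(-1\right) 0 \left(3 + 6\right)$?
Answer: $0$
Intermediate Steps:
$B = 0$ ($B = - \frac{\left(-1\right) 0 \left(3 + 6\right)}{9} = - \frac{0 \cdot 9}{9} = \left(- \frac{1}{9}\right) 0 = 0$)
$B \left(-98\right) p{\left(6 \right)} = 0 \left(-98\right) 6 = 0 \cdot 6 = 0$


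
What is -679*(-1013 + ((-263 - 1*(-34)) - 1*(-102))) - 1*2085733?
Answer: -1311673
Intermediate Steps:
-679*(-1013 + ((-263 - 1*(-34)) - 1*(-102))) - 1*2085733 = -679*(-1013 + ((-263 + 34) + 102)) - 2085733 = -679*(-1013 + (-229 + 102)) - 2085733 = -679*(-1013 - 127) - 2085733 = -679*(-1140) - 2085733 = 774060 - 2085733 = -1311673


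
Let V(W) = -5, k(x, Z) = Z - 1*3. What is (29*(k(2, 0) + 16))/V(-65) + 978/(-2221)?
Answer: -842207/11105 ≈ -75.840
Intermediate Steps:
k(x, Z) = -3 + Z (k(x, Z) = Z - 3 = -3 + Z)
(29*(k(2, 0) + 16))/V(-65) + 978/(-2221) = (29*((-3 + 0) + 16))/(-5) + 978/(-2221) = (29*(-3 + 16))*(-1/5) + 978*(-1/2221) = (29*13)*(-1/5) - 978/2221 = 377*(-1/5) - 978/2221 = -377/5 - 978/2221 = -842207/11105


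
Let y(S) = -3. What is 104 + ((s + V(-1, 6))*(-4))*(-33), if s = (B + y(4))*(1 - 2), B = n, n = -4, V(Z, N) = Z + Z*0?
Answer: 896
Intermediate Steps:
V(Z, N) = Z (V(Z, N) = Z + 0 = Z)
B = -4
s = 7 (s = (-4 - 3)*(1 - 2) = -7*(-1) = 7)
104 + ((s + V(-1, 6))*(-4))*(-33) = 104 + ((7 - 1)*(-4))*(-33) = 104 + (6*(-4))*(-33) = 104 - 24*(-33) = 104 + 792 = 896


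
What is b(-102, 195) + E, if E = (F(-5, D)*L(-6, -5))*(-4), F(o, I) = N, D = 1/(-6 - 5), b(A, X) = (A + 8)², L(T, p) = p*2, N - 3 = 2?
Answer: 9036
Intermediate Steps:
N = 5 (N = 3 + 2 = 5)
L(T, p) = 2*p
b(A, X) = (8 + A)²
D = -1/11 (D = 1/(-11) = -1/11 ≈ -0.090909)
F(o, I) = 5
E = 200 (E = (5*(2*(-5)))*(-4) = (5*(-10))*(-4) = -50*(-4) = 200)
b(-102, 195) + E = (8 - 102)² + 200 = (-94)² + 200 = 8836 + 200 = 9036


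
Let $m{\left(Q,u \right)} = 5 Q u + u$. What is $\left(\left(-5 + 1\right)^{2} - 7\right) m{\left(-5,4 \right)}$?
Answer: $-864$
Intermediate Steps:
$m{\left(Q,u \right)} = u + 5 Q u$ ($m{\left(Q,u \right)} = 5 Q u + u = u + 5 Q u$)
$\left(\left(-5 + 1\right)^{2} - 7\right) m{\left(-5,4 \right)} = \left(\left(-5 + 1\right)^{2} - 7\right) 4 \left(1 + 5 \left(-5\right)\right) = \left(\left(-4\right)^{2} - 7\right) 4 \left(1 - 25\right) = \left(16 - 7\right) 4 \left(-24\right) = 9 \left(-96\right) = -864$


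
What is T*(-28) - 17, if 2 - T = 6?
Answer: 95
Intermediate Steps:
T = -4 (T = 2 - 1*6 = 2 - 6 = -4)
T*(-28) - 17 = -4*(-28) - 17 = 112 - 17 = 95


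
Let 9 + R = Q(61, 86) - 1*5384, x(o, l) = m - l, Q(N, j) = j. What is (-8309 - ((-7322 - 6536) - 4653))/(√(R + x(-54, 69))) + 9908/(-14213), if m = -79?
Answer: -9908/14213 - 10202*I*√5455/5455 ≈ -0.69711 - 138.13*I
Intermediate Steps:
x(o, l) = -79 - l
R = -5307 (R = -9 + (86 - 1*5384) = -9 + (86 - 5384) = -9 - 5298 = -5307)
(-8309 - ((-7322 - 6536) - 4653))/(√(R + x(-54, 69))) + 9908/(-14213) = (-8309 - ((-7322 - 6536) - 4653))/(√(-5307 + (-79 - 1*69))) + 9908/(-14213) = (-8309 - (-13858 - 4653))/(√(-5307 + (-79 - 69))) + 9908*(-1/14213) = (-8309 - 1*(-18511))/(√(-5307 - 148)) - 9908/14213 = (-8309 + 18511)/(√(-5455)) - 9908/14213 = 10202/((I*√5455)) - 9908/14213 = 10202*(-I*√5455/5455) - 9908/14213 = -10202*I*√5455/5455 - 9908/14213 = -9908/14213 - 10202*I*√5455/5455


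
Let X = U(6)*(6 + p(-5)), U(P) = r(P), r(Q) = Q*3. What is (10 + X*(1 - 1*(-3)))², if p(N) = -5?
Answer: 6724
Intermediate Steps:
r(Q) = 3*Q
U(P) = 3*P
X = 18 (X = (3*6)*(6 - 5) = 18*1 = 18)
(10 + X*(1 - 1*(-3)))² = (10 + 18*(1 - 1*(-3)))² = (10 + 18*(1 + 3))² = (10 + 18*4)² = (10 + 72)² = 82² = 6724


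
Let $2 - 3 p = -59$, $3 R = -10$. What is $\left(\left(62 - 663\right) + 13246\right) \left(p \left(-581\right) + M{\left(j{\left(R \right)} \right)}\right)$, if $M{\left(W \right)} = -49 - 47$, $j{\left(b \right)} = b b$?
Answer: $-150597735$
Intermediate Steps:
$R = - \frac{10}{3}$ ($R = \frac{1}{3} \left(-10\right) = - \frac{10}{3} \approx -3.3333$)
$p = \frac{61}{3}$ ($p = \frac{2}{3} - - \frac{59}{3} = \frac{2}{3} + \frac{59}{3} = \frac{61}{3} \approx 20.333$)
$j{\left(b \right)} = b^{2}$
$M{\left(W \right)} = -96$
$\left(\left(62 - 663\right) + 13246\right) \left(p \left(-581\right) + M{\left(j{\left(R \right)} \right)}\right) = \left(\left(62 - 663\right) + 13246\right) \left(\frac{61}{3} \left(-581\right) - 96\right) = \left(\left(62 - 663\right) + 13246\right) \left(- \frac{35441}{3} - 96\right) = \left(-601 + 13246\right) \left(- \frac{35729}{3}\right) = 12645 \left(- \frac{35729}{3}\right) = -150597735$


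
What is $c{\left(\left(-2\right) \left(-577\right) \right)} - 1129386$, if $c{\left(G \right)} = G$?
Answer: $-1128232$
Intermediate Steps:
$c{\left(\left(-2\right) \left(-577\right) \right)} - 1129386 = \left(-2\right) \left(-577\right) - 1129386 = 1154 - 1129386 = -1128232$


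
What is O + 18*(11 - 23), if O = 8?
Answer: -208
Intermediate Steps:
O + 18*(11 - 23) = 8 + 18*(11 - 23) = 8 + 18*(-12) = 8 - 216 = -208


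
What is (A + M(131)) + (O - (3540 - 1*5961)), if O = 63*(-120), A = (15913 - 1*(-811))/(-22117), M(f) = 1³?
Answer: -113653870/22117 ≈ -5138.8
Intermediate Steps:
M(f) = 1
A = -16724/22117 (A = (15913 + 811)*(-1/22117) = 16724*(-1/22117) = -16724/22117 ≈ -0.75616)
O = -7560
(A + M(131)) + (O - (3540 - 1*5961)) = (-16724/22117 + 1) + (-7560 - (3540 - 1*5961)) = 5393/22117 + (-7560 - (3540 - 5961)) = 5393/22117 + (-7560 - 1*(-2421)) = 5393/22117 + (-7560 + 2421) = 5393/22117 - 5139 = -113653870/22117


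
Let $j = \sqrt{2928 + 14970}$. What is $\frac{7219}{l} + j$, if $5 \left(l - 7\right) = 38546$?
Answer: $\frac{36095}{38581} + \sqrt{17898} \approx 134.72$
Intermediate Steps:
$l = \frac{38581}{5}$ ($l = 7 + \frac{1}{5} \cdot 38546 = 7 + \frac{38546}{5} = \frac{38581}{5} \approx 7716.2$)
$j = \sqrt{17898} \approx 133.78$
$\frac{7219}{l} + j = \frac{7219}{\frac{38581}{5}} + \sqrt{17898} = 7219 \cdot \frac{5}{38581} + \sqrt{17898} = \frac{36095}{38581} + \sqrt{17898}$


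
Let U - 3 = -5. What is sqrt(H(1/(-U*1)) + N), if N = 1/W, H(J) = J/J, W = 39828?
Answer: sqrt(396577353)/19914 ≈ 1.0000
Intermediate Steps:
U = -2 (U = 3 - 5 = -2)
H(J) = 1
N = 1/39828 ≈ 2.5108e-5
sqrt(H(1/(-U*1)) + N) = sqrt(1 + 1/39828) = sqrt(39829/39828) = sqrt(396577353)/19914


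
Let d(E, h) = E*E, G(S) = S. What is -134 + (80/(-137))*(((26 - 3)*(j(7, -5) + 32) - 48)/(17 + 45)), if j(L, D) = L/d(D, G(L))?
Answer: -2984378/21235 ≈ -140.54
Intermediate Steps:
d(E, h) = E²
j(L, D) = L/D² (j(L, D) = L/(D²) = L/D²)
-134 + (80/(-137))*(((26 - 3)*(j(7, -5) + 32) - 48)/(17 + 45)) = -134 + (80/(-137))*(((26 - 3)*(7/(-5)² + 32) - 48)/(17 + 45)) = -134 + (80*(-1/137))*((23*(7*(1/25) + 32) - 48)/62) = -134 - 80*(23*(7/25 + 32) - 48)/(137*62) = -134 - 80*(23*(807/25) - 48)/(137*62) = -134 - 80*(18561/25 - 48)/(137*62) = -134 - 277776/(685*62) = -134 - 80/137*17361/1550 = -134 - 138888/21235 = -2984378/21235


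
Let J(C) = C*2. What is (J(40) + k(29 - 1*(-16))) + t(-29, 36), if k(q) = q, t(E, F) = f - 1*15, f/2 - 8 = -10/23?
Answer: 2878/23 ≈ 125.13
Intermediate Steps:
f = 348/23 (f = 16 + 2*(-10/23) = 16 - 20/23 = 348/23 ≈ 15.130)
t(E, F) = 3/23 (t(E, F) = 348/23 - 1*15 = 348/23 - 15 = 3/23)
J(C) = 2*C
(J(40) + k(29 - 1*(-16))) + t(-29, 36) = (2*40 + (29 - 1*(-16))) + 3/23 = (80 + (29 + 16)) + 3/23 = (80 + 45) + 3/23 = 125 + 3/23 = 2878/23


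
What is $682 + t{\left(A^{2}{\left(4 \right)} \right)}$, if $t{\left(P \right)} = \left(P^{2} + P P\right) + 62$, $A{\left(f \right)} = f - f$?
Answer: $744$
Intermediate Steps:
$A{\left(f \right)} = 0$
$t{\left(P \right)} = 62 + 2 P^{2}$ ($t{\left(P \right)} = \left(P^{2} + P^{2}\right) + 62 = 2 P^{2} + 62 = 62 + 2 P^{2}$)
$682 + t{\left(A^{2}{\left(4 \right)} \right)} = 682 + \left(62 + 2 \left(0^{2}\right)^{2}\right) = 682 + \left(62 + 2 \cdot 0^{2}\right) = 682 + \left(62 + 2 \cdot 0\right) = 682 + \left(62 + 0\right) = 682 + 62 = 744$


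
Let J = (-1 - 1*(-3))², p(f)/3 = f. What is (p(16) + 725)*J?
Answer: 3092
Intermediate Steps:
p(f) = 3*f
J = 4 (J = (-1 + 3)² = 2² = 4)
(p(16) + 725)*J = (3*16 + 725)*4 = (48 + 725)*4 = 773*4 = 3092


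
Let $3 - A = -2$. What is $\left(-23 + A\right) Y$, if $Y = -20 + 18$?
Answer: $36$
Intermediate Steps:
$A = 5$ ($A = 3 - -2 = 3 + 2 = 5$)
$Y = -2$
$\left(-23 + A\right) Y = \left(-23 + 5\right) \left(-2\right) = \left(-18\right) \left(-2\right) = 36$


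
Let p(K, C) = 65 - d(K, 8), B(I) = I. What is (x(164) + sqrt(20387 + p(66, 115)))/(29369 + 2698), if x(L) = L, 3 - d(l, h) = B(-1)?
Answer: 164/32067 + 4*sqrt(142)/10689 ≈ 0.0095736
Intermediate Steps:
d(l, h) = 4 (d(l, h) = 3 - 1*(-1) = 3 + 1 = 4)
p(K, C) = 61 (p(K, C) = 65 - 1*4 = 65 - 4 = 61)
(x(164) + sqrt(20387 + p(66, 115)))/(29369 + 2698) = (164 + sqrt(20387 + 61))/(29369 + 2698) = (164 + sqrt(20448))/32067 = (164 + 12*sqrt(142))*(1/32067) = 164/32067 + 4*sqrt(142)/10689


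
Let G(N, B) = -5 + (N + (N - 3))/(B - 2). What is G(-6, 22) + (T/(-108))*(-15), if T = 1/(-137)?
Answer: -7091/1233 ≈ -5.7510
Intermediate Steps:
T = -1/137 ≈ -0.0072993
G(N, B) = -5 + (-3 + 2*N)/(-2 + B) (G(N, B) = -5 + (N + (-3 + N))/(-2 + B) = -5 + (-3 + 2*N)/(-2 + B))
G(-6, 22) + (T/(-108))*(-15) = (7 - 5*22 + 2*(-6))/(-2 + 22) - 1/137/(-108)*(-15) = (7 - 110 - 12)/20 - 1/137*(-1/108)*(-15) = (1/20)*(-115) + (1/14796)*(-15) = -23/4 - 5/4932 = -7091/1233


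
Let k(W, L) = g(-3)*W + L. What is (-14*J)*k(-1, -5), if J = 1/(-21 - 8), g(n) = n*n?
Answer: -196/29 ≈ -6.7586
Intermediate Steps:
g(n) = n²
J = -1/29 (J = 1/(-29) = -1/29 ≈ -0.034483)
k(W, L) = L + 9*W (k(W, L) = (-3)²*W + L = 9*W + L = L + 9*W)
(-14*J)*k(-1, -5) = (-14*(-1/29))*(-5 + 9*(-1)) = 14*(-5 - 9)/29 = (14/29)*(-14) = -196/29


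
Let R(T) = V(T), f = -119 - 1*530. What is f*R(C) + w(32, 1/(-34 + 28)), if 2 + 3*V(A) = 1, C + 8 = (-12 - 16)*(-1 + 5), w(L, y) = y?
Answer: 1297/6 ≈ 216.17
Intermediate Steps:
C = -120 (C = -8 + (-12 - 16)*(-1 + 5) = -8 - 28*4 = -8 - 112 = -120)
V(A) = -⅓ (V(A) = -⅔ + (⅓)*1 = -⅔ + ⅓ = -⅓)
f = -649 (f = -119 - 530 = -649)
R(T) = -⅓
f*R(C) + w(32, 1/(-34 + 28)) = -649*(-⅓) + 1/(-34 + 28) = 649/3 + 1/(-6) = 649/3 - ⅙ = 1297/6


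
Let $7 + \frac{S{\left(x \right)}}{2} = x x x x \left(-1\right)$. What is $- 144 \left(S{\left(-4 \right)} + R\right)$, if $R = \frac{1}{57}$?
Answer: $\frac{1439088}{19} \approx 75742.0$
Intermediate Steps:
$S{\left(x \right)} = -14 - 2 x^{4}$ ($S{\left(x \right)} = -14 + 2 x x x x \left(-1\right) = -14 + 2 x^{2} x^{2} \left(-1\right) = -14 + 2 x^{2} \left(- x^{2}\right) = -14 + 2 \left(- x^{4}\right) = -14 - 2 x^{4}$)
$R = \frac{1}{57} \approx 0.017544$
$- 144 \left(S{\left(-4 \right)} + R\right) = - 144 \left(\left(-14 - 2 \left(-4\right)^{4}\right) + \frac{1}{57}\right) = - 144 \left(\left(-14 - 512\right) + \frac{1}{57}\right) = - 144 \left(-526 + \frac{1}{57}\right) = \left(-144\right) \left(- \frac{29981}{57}\right) = \frac{1439088}{19}$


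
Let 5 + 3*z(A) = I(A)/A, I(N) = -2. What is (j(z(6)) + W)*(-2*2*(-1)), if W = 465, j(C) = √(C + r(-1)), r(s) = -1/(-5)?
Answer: 1860 + 4*I*√355/15 ≈ 1860.0 + 5.0244*I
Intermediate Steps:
r(s) = ⅕ (r(s) = -1*(-⅕) = ⅕)
z(A) = -5/3 - 2/(3*A) (z(A) = -5/3 + (-2/A)/3 = -5/3 - 2/(3*A))
j(C) = √(⅕ + C) (j(C) = √(C + ⅕) = √(⅕ + C))
(j(z(6)) + W)*(-2*2*(-1)) = (√(5 + 25*((⅓)*(-2 - 5*6)/6))/5 + 465)*(-2*2*(-1)) = (√(5 + 25*((⅓)*(⅙)*(-2 - 30)))/5 + 465)*(-4*(-1)) = (√(5 + 25*((⅓)*(⅙)*(-32)))/5 + 465)*4 = (√(5 + 25*(-16/9))/5 + 465)*4 = (√(5 - 400/9)/5 + 465)*4 = (√(-355/9)/5 + 465)*4 = ((I*√355/3)/5 + 465)*4 = (I*√355/15 + 465)*4 = (465 + I*√355/15)*4 = 1860 + 4*I*√355/15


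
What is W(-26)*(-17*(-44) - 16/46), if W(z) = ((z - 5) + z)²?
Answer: 55869804/23 ≈ 2.4291e+6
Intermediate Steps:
W(z) = (-5 + 2*z)² (W(z) = ((-5 + z) + z)² = (-5 + 2*z)²)
W(-26)*(-17*(-44) - 16/46) = (-5 + 2*(-26))²*(-17*(-44) - 16/46) = (-5 - 52)²*(748 - 16*1/46) = (-57)²*(748 - 8/23) = 3249*(17196/23) = 55869804/23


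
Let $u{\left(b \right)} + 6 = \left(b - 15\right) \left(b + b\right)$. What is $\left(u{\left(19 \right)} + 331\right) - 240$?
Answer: $237$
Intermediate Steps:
$u{\left(b \right)} = -6 + 2 b \left(-15 + b\right)$ ($u{\left(b \right)} = -6 + \left(b - 15\right) \left(b + b\right) = -6 + \left(-15 + b\right) 2 b = -6 + 2 b \left(-15 + b\right)$)
$\left(u{\left(19 \right)} + 331\right) - 240 = \left(\left(-6 - 570 + 2 \cdot 19^{2}\right) + 331\right) - 240 = \left(\left(-6 - 570 + 2 \cdot 361\right) + 331\right) - 240 = \left(\left(-6 - 570 + 722\right) + 331\right) - 240 = \left(146 + 331\right) - 240 = 477 - 240 = 237$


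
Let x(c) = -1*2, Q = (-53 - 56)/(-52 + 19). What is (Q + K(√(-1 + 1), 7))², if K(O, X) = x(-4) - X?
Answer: 35344/1089 ≈ 32.455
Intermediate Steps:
Q = 109/33 (Q = -109/(-33) = -109*(-1/33) = 109/33 ≈ 3.3030)
x(c) = -2
K(O, X) = -2 - X
(Q + K(√(-1 + 1), 7))² = (109/33 + (-2 - 1*7))² = (109/33 + (-2 - 7))² = (109/33 - 9)² = (-188/33)² = 35344/1089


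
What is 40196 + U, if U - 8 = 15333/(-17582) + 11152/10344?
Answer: 913983363043/22733526 ≈ 40204.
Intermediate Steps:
U = 186551947/22733526 (U = 8 + (15333/(-17582) + 11152/10344) = 8 + (15333*(-1/17582) + 11152*(1/10344)) = 8 + (-15333/17582 + 1394/1293) = 8 + 4683739/22733526 = 186551947/22733526 ≈ 8.2060)
40196 + U = 40196 + 186551947/22733526 = 913983363043/22733526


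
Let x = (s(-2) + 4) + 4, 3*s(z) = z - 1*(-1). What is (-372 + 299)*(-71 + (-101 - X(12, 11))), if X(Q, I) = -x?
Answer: 35989/3 ≈ 11996.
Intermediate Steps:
s(z) = ⅓ + z/3 (s(z) = (z - 1*(-1))/3 = (z + 1)/3 = (1 + z)/3 = ⅓ + z/3)
x = 23/3 (x = ((⅓ + (⅓)*(-2)) + 4) + 4 = ((⅓ - ⅔) + 4) + 4 = (-⅓ + 4) + 4 = 11/3 + 4 = 23/3 ≈ 7.6667)
X(Q, I) = -23/3 (X(Q, I) = -1*23/3 = -23/3)
(-372 + 299)*(-71 + (-101 - X(12, 11))) = (-372 + 299)*(-71 + (-101 - 1*(-23/3))) = -73*(-71 + (-101 + 23/3)) = -73*(-71 - 280/3) = -73*(-493/3) = 35989/3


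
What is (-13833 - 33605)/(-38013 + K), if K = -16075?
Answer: 23719/27044 ≈ 0.87705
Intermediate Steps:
(-13833 - 33605)/(-38013 + K) = (-13833 - 33605)/(-38013 - 16075) = -47438/(-54088) = -47438*(-1/54088) = 23719/27044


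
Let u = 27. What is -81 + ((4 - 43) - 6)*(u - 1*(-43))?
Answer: -3231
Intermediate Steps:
-81 + ((4 - 43) - 6)*(u - 1*(-43)) = -81 + ((4 - 43) - 6)*(27 - 1*(-43)) = -81 + (-39 - 6)*(27 + 43) = -81 - 45*70 = -81 - 3150 = -3231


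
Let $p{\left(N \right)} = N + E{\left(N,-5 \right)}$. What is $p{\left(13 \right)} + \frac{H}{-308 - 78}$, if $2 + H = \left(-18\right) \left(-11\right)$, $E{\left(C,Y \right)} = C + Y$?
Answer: $\frac{3955}{193} \approx 20.492$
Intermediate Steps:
$p{\left(N \right)} = -5 + 2 N$ ($p{\left(N \right)} = N + \left(N - 5\right) = N + \left(-5 + N\right) = -5 + 2 N$)
$H = 196$ ($H = -2 - -198 = -2 + 198 = 196$)
$p{\left(13 \right)} + \frac{H}{-308 - 78} = \left(-5 + 2 \cdot 13\right) + \frac{196}{-308 - 78} = \left(-5 + 26\right) + \frac{196}{-386} = 21 + 196 \left(- \frac{1}{386}\right) = 21 - \frac{98}{193} = \frac{3955}{193}$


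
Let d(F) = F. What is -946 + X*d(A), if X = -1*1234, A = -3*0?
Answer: -946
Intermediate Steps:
A = 0
X = -1234
-946 + X*d(A) = -946 - 1234*0 = -946 + 0 = -946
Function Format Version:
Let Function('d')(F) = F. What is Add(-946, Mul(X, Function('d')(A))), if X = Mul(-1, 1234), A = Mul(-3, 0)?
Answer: -946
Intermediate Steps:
A = 0
X = -1234
Add(-946, Mul(X, Function('d')(A))) = Add(-946, Mul(-1234, 0)) = Add(-946, 0) = -946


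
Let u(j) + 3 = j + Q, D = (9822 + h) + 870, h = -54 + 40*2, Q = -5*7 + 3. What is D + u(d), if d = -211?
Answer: 10472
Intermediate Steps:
Q = -32 (Q = -35 + 3 = -32)
h = 26 (h = -54 + 80 = 26)
D = 10718 (D = (9822 + 26) + 870 = 9848 + 870 = 10718)
u(j) = -35 + j (u(j) = -3 + (j - 32) = -3 + (-32 + j) = -35 + j)
D + u(d) = 10718 + (-35 - 211) = 10718 - 246 = 10472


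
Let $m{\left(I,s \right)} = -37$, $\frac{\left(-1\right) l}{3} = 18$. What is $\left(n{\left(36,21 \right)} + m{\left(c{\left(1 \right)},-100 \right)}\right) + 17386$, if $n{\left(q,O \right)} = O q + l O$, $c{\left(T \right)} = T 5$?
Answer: $16971$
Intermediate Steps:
$c{\left(T \right)} = 5 T$
$l = -54$ ($l = \left(-3\right) 18 = -54$)
$n{\left(q,O \right)} = - 54 O + O q$ ($n{\left(q,O \right)} = O q - 54 O = - 54 O + O q$)
$\left(n{\left(36,21 \right)} + m{\left(c{\left(1 \right)},-100 \right)}\right) + 17386 = \left(21 \left(-54 + 36\right) - 37\right) + 17386 = \left(21 \left(-18\right) - 37\right) + 17386 = \left(-378 - 37\right) + 17386 = -415 + 17386 = 16971$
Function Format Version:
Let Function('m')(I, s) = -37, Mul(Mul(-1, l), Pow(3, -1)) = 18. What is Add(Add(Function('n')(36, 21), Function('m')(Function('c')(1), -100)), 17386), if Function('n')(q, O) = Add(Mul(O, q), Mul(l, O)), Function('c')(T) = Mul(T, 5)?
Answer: 16971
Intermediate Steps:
Function('c')(T) = Mul(5, T)
l = -54 (l = Mul(-3, 18) = -54)
Function('n')(q, O) = Add(Mul(-54, O), Mul(O, q)) (Function('n')(q, O) = Add(Mul(O, q), Mul(-54, O)) = Add(Mul(-54, O), Mul(O, q)))
Add(Add(Function('n')(36, 21), Function('m')(Function('c')(1), -100)), 17386) = Add(Add(Mul(21, Add(-54, 36)), -37), 17386) = Add(Add(Mul(21, -18), -37), 17386) = Add(Add(-378, -37), 17386) = Add(-415, 17386) = 16971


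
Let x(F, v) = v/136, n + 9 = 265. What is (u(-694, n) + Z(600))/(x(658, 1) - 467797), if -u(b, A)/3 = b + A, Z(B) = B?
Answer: -86768/21206797 ≈ -0.0040915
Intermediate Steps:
n = 256 (n = -9 + 265 = 256)
x(F, v) = v/136 (x(F, v) = v*(1/136) = v/136)
u(b, A) = -3*A - 3*b (u(b, A) = -3*(b + A) = -3*(A + b) = -3*A - 3*b)
(u(-694, n) + Z(600))/(x(658, 1) - 467797) = ((-3*256 - 3*(-694)) + 600)/((1/136)*1 - 467797) = ((-768 + 2082) + 600)/(1/136 - 467797) = (1314 + 600)/(-63620391/136) = 1914*(-136/63620391) = -86768/21206797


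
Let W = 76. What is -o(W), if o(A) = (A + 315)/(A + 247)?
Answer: -23/19 ≈ -1.2105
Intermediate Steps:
o(A) = (315 + A)/(247 + A)
-o(W) = -(315 + 76)/(247 + 76) = -391/323 = -1*23/19 = -23/19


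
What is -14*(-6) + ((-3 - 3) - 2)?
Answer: 76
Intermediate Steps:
-14*(-6) + ((-3 - 3) - 2) = 84 + (-6 - 2) = 84 - 8 = 76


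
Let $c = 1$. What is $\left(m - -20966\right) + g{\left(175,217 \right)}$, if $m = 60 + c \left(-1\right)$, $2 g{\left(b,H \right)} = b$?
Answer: $\frac{42225}{2} \approx 21113.0$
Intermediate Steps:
$g{\left(b,H \right)} = \frac{b}{2}$
$m = 59$ ($m = 60 + 1 \left(-1\right) = 60 - 1 = 59$)
$\left(m - -20966\right) + g{\left(175,217 \right)} = \left(59 - -20966\right) + \frac{1}{2} \cdot 175 = \left(59 + 20966\right) + \frac{175}{2} = 21025 + \frac{175}{2} = \frac{42225}{2}$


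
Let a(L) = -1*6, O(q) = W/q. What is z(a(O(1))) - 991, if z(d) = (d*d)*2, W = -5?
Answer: -919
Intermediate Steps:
O(q) = -5/q
a(L) = -6
z(d) = 2*d**2 (z(d) = d**2*2 = 2*d**2)
z(a(O(1))) - 991 = 2*(-6)**2 - 991 = 2*36 - 991 = 72 - 991 = -919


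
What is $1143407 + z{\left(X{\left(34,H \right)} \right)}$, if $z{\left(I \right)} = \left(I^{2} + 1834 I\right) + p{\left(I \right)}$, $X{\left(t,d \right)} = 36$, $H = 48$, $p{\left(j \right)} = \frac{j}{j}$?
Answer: $1210728$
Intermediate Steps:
$p{\left(j \right)} = 1$
$z{\left(I \right)} = 1 + I^{2} + 1834 I$ ($z{\left(I \right)} = \left(I^{2} + 1834 I\right) + 1 = 1 + I^{2} + 1834 I$)
$1143407 + z{\left(X{\left(34,H \right)} \right)} = 1143407 + \left(1 + 36^{2} + 1834 \cdot 36\right) = 1143407 + \left(1 + 1296 + 66024\right) = 1143407 + 67321 = 1210728$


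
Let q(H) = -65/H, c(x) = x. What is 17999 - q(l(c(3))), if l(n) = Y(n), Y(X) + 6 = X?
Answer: 53932/3 ≈ 17977.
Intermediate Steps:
Y(X) = -6 + X
l(n) = -6 + n
17999 - q(l(c(3))) = 17999 - (-65)/(-6 + 3) = 17999 - (-65)/(-3) = 17999 - (-65)*(-1)/3 = 17999 - 1*65/3 = 17999 - 65/3 = 53932/3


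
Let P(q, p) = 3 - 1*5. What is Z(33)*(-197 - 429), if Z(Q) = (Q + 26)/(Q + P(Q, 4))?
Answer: -36934/31 ≈ -1191.4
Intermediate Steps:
P(q, p) = -2 (P(q, p) = 3 - 5 = -2)
Z(Q) = (26 + Q)/(-2 + Q) (Z(Q) = (Q + 26)/(Q - 2) = (26 + Q)/(-2 + Q))
Z(33)*(-197 - 429) = ((26 + 33)/(-2 + 33))*(-197 - 429) = (59/31)*(-626) = -36934/31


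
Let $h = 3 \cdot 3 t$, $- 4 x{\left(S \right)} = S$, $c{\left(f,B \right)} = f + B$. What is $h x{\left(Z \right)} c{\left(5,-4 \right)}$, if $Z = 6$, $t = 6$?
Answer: $-81$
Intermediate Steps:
$c{\left(f,B \right)} = B + f$
$x{\left(S \right)} = - \frac{S}{4}$
$h = 54$ ($h = 3 \cdot 3 \cdot 6 = 9 \cdot 6 = 54$)
$h x{\left(Z \right)} c{\left(5,-4 \right)} = 54 \left(\left(- \frac{1}{4}\right) 6\right) \left(-4 + 5\right) = 54 \left(- \frac{3}{2}\right) 1 = \left(-81\right) 1 = -81$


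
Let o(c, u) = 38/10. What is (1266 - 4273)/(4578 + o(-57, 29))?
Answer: -485/739 ≈ -0.65629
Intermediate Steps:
o(c, u) = 19/5 (o(c, u) = 38*(1/10) = 19/5)
(1266 - 4273)/(4578 + o(-57, 29)) = (1266 - 4273)/(4578 + 19/5) = -3007/22909/5 = -3007*5/22909 = -485/739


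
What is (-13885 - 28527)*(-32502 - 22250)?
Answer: 2322141824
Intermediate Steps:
(-13885 - 28527)*(-32502 - 22250) = -42412*(-54752) = 2322141824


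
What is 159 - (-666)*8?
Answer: 5487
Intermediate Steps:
159 - (-666)*8 = 159 - 111*(-48) = 159 + 5328 = 5487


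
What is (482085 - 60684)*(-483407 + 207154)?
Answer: -116413290453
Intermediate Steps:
(482085 - 60684)*(-483407 + 207154) = 421401*(-276253) = -116413290453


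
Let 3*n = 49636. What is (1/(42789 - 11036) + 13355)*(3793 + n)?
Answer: 8624700398580/31753 ≈ 2.7162e+8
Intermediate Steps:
n = 49636/3 (n = (1/3)*49636 = 49636/3 ≈ 16545.)
(1/(42789 - 11036) + 13355)*(3793 + n) = (1/(42789 - 11036) + 13355)*(3793 + 49636/3) = (1/31753 + 13355)*(61015/3) = (424061316/31753)*(61015/3) = 8624700398580/31753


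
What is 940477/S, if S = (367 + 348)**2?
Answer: 940477/511225 ≈ 1.8397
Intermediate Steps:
S = 511225 (S = 715**2 = 511225)
940477/S = 940477/511225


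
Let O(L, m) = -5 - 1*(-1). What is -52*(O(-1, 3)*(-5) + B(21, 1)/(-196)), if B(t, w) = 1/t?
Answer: -1070147/1029 ≈ -1040.0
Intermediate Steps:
B(t, w) = 1/t
O(L, m) = -4 (O(L, m) = -5 + 1 = -4)
-52*(O(-1, 3)*(-5) + B(21, 1)/(-196)) = -52*(-4*(-5) + 1/(21*(-196))) = -52*(20 + (1/21)*(-1/196)) = -52*(20 - 1/4116) = -52*82319/4116 = -1070147/1029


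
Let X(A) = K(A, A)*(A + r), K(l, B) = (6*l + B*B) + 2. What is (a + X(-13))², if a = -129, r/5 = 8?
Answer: 5673924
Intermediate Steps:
r = 40 (r = 5*8 = 40)
K(l, B) = 2 + B² + 6*l (K(l, B) = (6*l + B²) + 2 = (B² + 6*l) + 2 = 2 + B² + 6*l)
X(A) = (40 + A)*(2 + A² + 6*A) (X(A) = (2 + A² + 6*A)*(A + 40) = (2 + A² + 6*A)*(40 + A) = (40 + A)*(2 + A² + 6*A))
(a + X(-13))² = (-129 + (40 - 13)*(2 + (-13)² + 6*(-13)))² = (-129 + 27*(2 + 169 - 78))² = (-129 + 27*93)² = (-129 + 2511)² = 2382² = 5673924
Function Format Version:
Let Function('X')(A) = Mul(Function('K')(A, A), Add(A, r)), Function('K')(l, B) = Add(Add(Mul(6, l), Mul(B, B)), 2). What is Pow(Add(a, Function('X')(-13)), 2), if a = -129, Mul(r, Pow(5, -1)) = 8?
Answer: 5673924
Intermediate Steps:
r = 40 (r = Mul(5, 8) = 40)
Function('K')(l, B) = Add(2, Pow(B, 2), Mul(6, l)) (Function('K')(l, B) = Add(Add(Mul(6, l), Pow(B, 2)), 2) = Add(Add(Pow(B, 2), Mul(6, l)), 2) = Add(2, Pow(B, 2), Mul(6, l)))
Function('X')(A) = Mul(Add(40, A), Add(2, Pow(A, 2), Mul(6, A))) (Function('X')(A) = Mul(Add(2, Pow(A, 2), Mul(6, A)), Add(A, 40)) = Mul(Add(2, Pow(A, 2), Mul(6, A)), Add(40, A)) = Mul(Add(40, A), Add(2, Pow(A, 2), Mul(6, A))))
Pow(Add(a, Function('X')(-13)), 2) = Pow(Add(-129, Mul(Add(40, -13), Add(2, Pow(-13, 2), Mul(6, -13)))), 2) = Pow(Add(-129, Mul(27, Add(2, 169, -78))), 2) = Pow(Add(-129, Mul(27, 93)), 2) = Pow(Add(-129, 2511), 2) = Pow(2382, 2) = 5673924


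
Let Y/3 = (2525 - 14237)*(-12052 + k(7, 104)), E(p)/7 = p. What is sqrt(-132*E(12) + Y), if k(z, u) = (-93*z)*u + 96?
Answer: 12*sqrt(19436963) ≈ 52905.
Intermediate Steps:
E(p) = 7*p
k(z, u) = 96 - 93*u*z (k(z, u) = -93*u*z + 96 = 96 - 93*u*z)
Y = 2798933760 (Y = 3*((2525 - 14237)*(-12052 + (96 - 93*104*7))) = 3*(-11712*(-12052 + (96 - 67704))) = 3*(-11712*(-12052 - 67608)) = 3*(-11712*(-79660)) = 3*932977920 = 2798933760)
sqrt(-132*E(12) + Y) = sqrt(-924*12 + 2798933760) = sqrt(-132*84 + 2798933760) = sqrt(-11088 + 2798933760) = sqrt(2798922672) = 12*sqrt(19436963)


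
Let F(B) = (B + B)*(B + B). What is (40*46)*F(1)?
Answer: 7360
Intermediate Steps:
F(B) = 4*B² (F(B) = (2*B)*(2*B) = 4*B²)
(40*46)*F(1) = (40*46)*(4*1²) = 1840*(4*1) = 1840*4 = 7360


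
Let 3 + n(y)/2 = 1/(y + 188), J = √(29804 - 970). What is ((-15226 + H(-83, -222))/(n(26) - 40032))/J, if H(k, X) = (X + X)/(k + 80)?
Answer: 806673*√28834/61763365105 ≈ 0.0022178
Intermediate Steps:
J = √28834 ≈ 169.81
H(k, X) = 2*X/(80 + k) (H(k, X) = (2*X)/(80 + k) = 2*X/(80 + k))
n(y) = -6 + 2/(188 + y) (n(y) = -6 + 2/(y + 188) = -6 + 2/(188 + y))
((-15226 + H(-83, -222))/(n(26) - 40032))/J = ((-15226 + 2*(-222)/(80 - 83))/(2*(-563 - 3*26)/(188 + 26) - 40032))/(√28834) = ((-15226 + 2*(-222)/(-3))/(2*(-563 - 78)/214 - 40032))*(√28834/28834) = ((-15226 + 2*(-222)*(-⅓))/(2*(1/214)*(-641) - 40032))*(√28834/28834) = ((-15226 + 148)/(-641/107 - 40032))*(√28834/28834) = (-15078/(-4284065/107))*(√28834/28834) = (-15078*(-107/4284065))*(√28834/28834) = 1613346*(√28834/28834)/4284065 = 806673*√28834/61763365105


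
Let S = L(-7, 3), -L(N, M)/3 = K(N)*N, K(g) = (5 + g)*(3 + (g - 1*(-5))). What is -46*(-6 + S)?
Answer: 2208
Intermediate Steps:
K(g) = (5 + g)*(8 + g) (K(g) = (5 + g)*(3 + (g + 5)) = (5 + g)*(3 + (5 + g)) = (5 + g)*(8 + g))
L(N, M) = -3*N*(40 + N² + 13*N) (L(N, M) = -3*(40 + N² + 13*N)*N = -3*N*(40 + N² + 13*N))
S = -42 (S = -3*(-7)*(40 + (-7)² + 13*(-7)) = -3*(-7)*(40 + 49 - 91) = -3*(-7)*(-2) = -42)
-46*(-6 + S) = -46*(-6 - 42) = -46*(-48) = 2208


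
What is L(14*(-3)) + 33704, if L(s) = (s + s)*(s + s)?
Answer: 40760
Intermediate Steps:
L(s) = 4*s² (L(s) = (2*s)*(2*s) = 4*s²)
L(14*(-3)) + 33704 = 4*(14*(-3))² + 33704 = 4*(-42)² + 33704 = 4*1764 + 33704 = 7056 + 33704 = 40760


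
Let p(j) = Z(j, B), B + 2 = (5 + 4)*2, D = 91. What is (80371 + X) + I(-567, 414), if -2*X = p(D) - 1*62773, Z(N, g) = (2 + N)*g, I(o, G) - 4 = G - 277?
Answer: 222309/2 ≈ 1.1115e+5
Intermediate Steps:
I(o, G) = -273 + G (I(o, G) = 4 + (G - 277) = 4 + (-277 + G) = -273 + G)
B = 16 (B = -2 + (5 + 4)*2 = -2 + 9*2 = -2 + 18 = 16)
Z(N, g) = g*(2 + N)
p(j) = 32 + 16*j (p(j) = 16*(2 + j) = 32 + 16*j)
X = 61285/2 (X = -((32 + 16*91) - 1*62773)/2 = -((32 + 1456) - 62773)/2 = -(1488 - 62773)/2 = -½*(-61285) = 61285/2 ≈ 30643.)
(80371 + X) + I(-567, 414) = (80371 + 61285/2) + (-273 + 414) = 222027/2 + 141 = 222309/2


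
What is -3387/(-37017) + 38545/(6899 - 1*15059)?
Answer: -31092941/6712416 ≈ -4.6322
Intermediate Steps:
-3387/(-37017) + 38545/(6899 - 1*15059) = -3387*(-1/37017) + 38545/(6899 - 15059) = 1129/12339 + 38545/(-8160) = 1129/12339 + 38545*(-1/8160) = 1129/12339 - 7709/1632 = -31092941/6712416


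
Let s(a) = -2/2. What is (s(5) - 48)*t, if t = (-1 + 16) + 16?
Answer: -1519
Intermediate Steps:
t = 31 (t = 15 + 16 = 31)
s(a) = -1 (s(a) = -2*1/2 = -1)
(s(5) - 48)*t = (-1 - 48)*31 = -49*31 = -1519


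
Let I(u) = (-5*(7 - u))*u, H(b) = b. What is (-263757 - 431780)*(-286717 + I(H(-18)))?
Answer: 197857323779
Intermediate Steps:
I(u) = u*(-35 + 5*u) (I(u) = (-35 + 5*u)*u = u*(-35 + 5*u))
(-263757 - 431780)*(-286717 + I(H(-18))) = (-263757 - 431780)*(-286717 + 5*(-18)*(-7 - 18)) = -695537*(-286717 + 5*(-18)*(-25)) = -695537*(-286717 + 2250) = -695537*(-284467) = 197857323779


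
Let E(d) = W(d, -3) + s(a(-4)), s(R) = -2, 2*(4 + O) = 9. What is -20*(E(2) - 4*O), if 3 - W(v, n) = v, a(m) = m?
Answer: 60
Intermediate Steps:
O = 1/2 (O = -4 + (1/2)*9 = -4 + 9/2 = 1/2 ≈ 0.50000)
W(v, n) = 3 - v
E(d) = 1 - d (E(d) = (3 - d) - 2 = 1 - d)
-20*(E(2) - 4*O) = -20*((1 - 1*2) - 4*1/2) = -20*((1 - 2) - 2) = -20*(-1 - 2) = -20*(-3) = 60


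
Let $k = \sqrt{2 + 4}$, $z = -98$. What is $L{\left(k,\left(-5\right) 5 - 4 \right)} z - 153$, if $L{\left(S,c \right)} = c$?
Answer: $2689$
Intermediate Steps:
$k = \sqrt{6} \approx 2.4495$
$L{\left(k,\left(-5\right) 5 - 4 \right)} z - 153 = \left(\left(-5\right) 5 - 4\right) \left(-98\right) - 153 = \left(-25 - 4\right) \left(-98\right) - 153 = \left(-29\right) \left(-98\right) - 153 = 2842 - 153 = 2689$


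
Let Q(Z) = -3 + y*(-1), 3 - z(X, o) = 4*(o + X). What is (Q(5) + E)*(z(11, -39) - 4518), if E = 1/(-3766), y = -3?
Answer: 629/538 ≈ 1.1691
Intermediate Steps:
z(X, o) = 3 - 4*X - 4*o (z(X, o) = 3 - 4*(o + X) = 3 - 4*(X + o) = 3 - (4*X + 4*o) = 3 + (-4*X - 4*o) = 3 - 4*X - 4*o)
E = -1/3766 ≈ -0.00026553
Q(Z) = 0 (Q(Z) = -3 - 3*(-1) = -3 + 3 = 0)
(Q(5) + E)*(z(11, -39) - 4518) = (0 - 1/3766)*((3 - 4*11 - 4*(-39)) - 4518) = -((3 - 44 + 156) - 4518)/3766 = -(115 - 4518)/3766 = -1/3766*(-4403) = 629/538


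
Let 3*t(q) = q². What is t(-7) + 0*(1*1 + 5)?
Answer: 49/3 ≈ 16.333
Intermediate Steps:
t(q) = q²/3
t(-7) + 0*(1*1 + 5) = (⅓)*(-7)² + 0*(1*1 + 5) = (⅓)*49 + 0*(1 + 5) = 49/3 + 0*6 = 49/3 + 0 = 49/3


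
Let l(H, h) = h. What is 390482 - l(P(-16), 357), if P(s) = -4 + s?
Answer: 390125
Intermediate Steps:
390482 - l(P(-16), 357) = 390482 - 1*357 = 390482 - 357 = 390125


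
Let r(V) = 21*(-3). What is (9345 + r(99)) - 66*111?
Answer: 1956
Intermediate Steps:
r(V) = -63
(9345 + r(99)) - 66*111 = (9345 - 63) - 66*111 = 9282 - 7326 = 1956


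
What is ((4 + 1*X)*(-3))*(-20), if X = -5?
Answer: -60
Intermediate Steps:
((4 + 1*X)*(-3))*(-20) = ((4 + 1*(-5))*(-3))*(-20) = ((4 - 5)*(-3))*(-20) = -1*(-3)*(-20) = 3*(-20) = -60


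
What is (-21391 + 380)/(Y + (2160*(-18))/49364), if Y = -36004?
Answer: 259296751/444335084 ≈ 0.58356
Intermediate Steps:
(-21391 + 380)/(Y + (2160*(-18))/49364) = (-21391 + 380)/(-36004 + (2160*(-18))/49364) = -21011/(-36004 - 38880*1/49364) = -21011/(-36004 - 9720/12341) = -21011/(-444335084/12341) = -21011*(-12341/444335084) = 259296751/444335084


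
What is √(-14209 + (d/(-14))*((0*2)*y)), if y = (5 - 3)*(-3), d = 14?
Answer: I*√14209 ≈ 119.2*I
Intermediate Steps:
y = -6 (y = 2*(-3) = -6)
√(-14209 + (d/(-14))*((0*2)*y)) = √(-14209 + (14/(-14))*((0*2)*(-6))) = √(-14209 + (-1/14*14)*(0*(-6))) = √(-14209 - 1*0) = √(-14209 + 0) = √(-14209) = I*√14209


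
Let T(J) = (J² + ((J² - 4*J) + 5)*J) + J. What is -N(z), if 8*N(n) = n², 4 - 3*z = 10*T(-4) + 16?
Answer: -227138/9 ≈ -25238.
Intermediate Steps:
T(J) = J + J² + J*(5 + J² - 4*J) (T(J) = (J² + (5 + J² - 4*J)*J) + J = (J² + J*(5 + J² - 4*J)) + J = J + J² + J*(5 + J² - 4*J))
z = 1348/3 (z = 4/3 - (10*(-4*(6 + (-4)² - 3*(-4))) + 16)/3 = 4/3 - (10*(-4*(6 + 16 + 12)) + 16)/3 = 4/3 - (10*(-4*34) + 16)/3 = 4/3 - (10*(-136) + 16)/3 = 4/3 - (-1360 + 16)/3 = 4/3 - ⅓*(-1344) = 4/3 + 448 = 1348/3 ≈ 449.33)
N(n) = n²/8
-N(z) = -(1348/3)²/8 = -1817104/(8*9) = -1*227138/9 = -227138/9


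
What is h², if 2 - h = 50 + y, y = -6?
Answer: 1764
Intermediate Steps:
h = -42 (h = 2 - (50 - 6) = 2 - 1*44 = 2 - 44 = -42)
h² = (-42)² = 1764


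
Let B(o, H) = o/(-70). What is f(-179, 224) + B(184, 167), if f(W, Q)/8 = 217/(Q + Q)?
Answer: 349/280 ≈ 1.2464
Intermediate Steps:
f(W, Q) = 868/Q (f(W, Q) = 8*(217/(Q + Q)) = 8*(217/((2*Q))) = 8*(217*(1/(2*Q))) = 8*(217/(2*Q)) = 868/Q)
B(o, H) = -o/70 (B(o, H) = o*(-1/70) = -o/70)
f(-179, 224) + B(184, 167) = 868/224 - 1/70*184 = 868*(1/224) - 92/35 = 31/8 - 92/35 = 349/280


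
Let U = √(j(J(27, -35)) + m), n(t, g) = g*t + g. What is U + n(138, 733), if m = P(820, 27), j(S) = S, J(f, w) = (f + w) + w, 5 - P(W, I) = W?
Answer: 101887 + I*√858 ≈ 1.0189e+5 + 29.292*I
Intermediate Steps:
P(W, I) = 5 - W
J(f, w) = f + 2*w
m = -815 (m = 5 - 1*820 = 5 - 820 = -815)
n(t, g) = g + g*t
U = I*√858 (U = √((27 + 2*(-35)) - 815) = √((27 - 70) - 815) = √(-43 - 815) = √(-858) = I*√858 ≈ 29.292*I)
U + n(138, 733) = I*√858 + 733*(1 + 138) = I*√858 + 733*139 = I*√858 + 101887 = 101887 + I*√858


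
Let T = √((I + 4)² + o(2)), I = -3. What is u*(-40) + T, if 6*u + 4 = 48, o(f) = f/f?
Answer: -880/3 + √2 ≈ -291.92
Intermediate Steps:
o(f) = 1
u = 22/3 (u = -⅔ + (⅙)*48 = -⅔ + 8 = 22/3 ≈ 7.3333)
T = √2 (T = √((-3 + 4)² + 1) = √(1² + 1) = √(1 + 1) = √2 ≈ 1.4142)
u*(-40) + T = (22/3)*(-40) + √2 = -880/3 + √2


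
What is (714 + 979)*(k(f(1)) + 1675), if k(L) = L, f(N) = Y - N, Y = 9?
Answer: 2849319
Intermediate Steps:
f(N) = 9 - N
(714 + 979)*(k(f(1)) + 1675) = (714 + 979)*((9 - 1*1) + 1675) = 1693*((9 - 1) + 1675) = 1693*(8 + 1675) = 1693*1683 = 2849319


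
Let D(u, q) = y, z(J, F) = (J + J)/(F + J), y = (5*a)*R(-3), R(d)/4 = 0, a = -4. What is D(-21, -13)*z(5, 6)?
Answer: 0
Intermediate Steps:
R(d) = 0 (R(d) = 4*0 = 0)
y = 0 (y = (5*(-4))*0 = -20*0 = 0)
z(J, F) = 2*J/(F + J) (z(J, F) = (2*J)/(F + J) = 2*J/(F + J))
D(u, q) = 0
D(-21, -13)*z(5, 6) = 0*(2*5/(6 + 5)) = 0*(2*5/11) = 0*(2*5*(1/11)) = 0*(10/11) = 0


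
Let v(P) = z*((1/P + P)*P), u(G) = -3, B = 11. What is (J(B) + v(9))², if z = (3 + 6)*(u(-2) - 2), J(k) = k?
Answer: 13535041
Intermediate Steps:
z = -45 (z = (3 + 6)*(-3 - 2) = 9*(-5) = -45)
v(P) = -45*P*(P + 1/P) (v(P) = -45*(1/P + P)*P = -45*(P + 1/P)*P = -45*P*(P + 1/P))
(J(B) + v(9))² = (11 + (-45 - 45*9²))² = (11 + (-45 - 45*81))² = (11 + (-45 - 3645))² = (11 - 3690)² = (-3679)² = 13535041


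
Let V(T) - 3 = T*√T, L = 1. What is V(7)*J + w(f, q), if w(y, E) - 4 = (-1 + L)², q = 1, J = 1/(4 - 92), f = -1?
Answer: 349/88 - 7*√7/88 ≈ 3.7555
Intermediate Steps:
V(T) = 3 + T^(3/2) (V(T) = 3 + T*√T = 3 + T^(3/2))
J = -1/88 (J = 1/(-88) = -1/88 ≈ -0.011364)
w(y, E) = 4 (w(y, E) = 4 + (-1 + 1)² = 4 + 0² = 4 + 0 = 4)
V(7)*J + w(f, q) = (3 + 7^(3/2))*(-1/88) + 4 = (3 + 7*√7)*(-1/88) + 4 = (-3/88 - 7*√7/88) + 4 = 349/88 - 7*√7/88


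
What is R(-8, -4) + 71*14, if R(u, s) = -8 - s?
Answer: 990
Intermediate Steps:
R(-8, -4) + 71*14 = (-8 - 1*(-4)) + 71*14 = (-8 + 4) + 994 = -4 + 994 = 990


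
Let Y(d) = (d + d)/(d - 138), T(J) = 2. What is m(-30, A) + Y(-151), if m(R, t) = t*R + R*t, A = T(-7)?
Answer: -34378/289 ≈ -118.96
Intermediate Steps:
A = 2
m(R, t) = 2*R*t (m(R, t) = R*t + R*t = 2*R*t)
Y(d) = 2*d/(-138 + d) (Y(d) = (2*d)/(-138 + d) = 2*d/(-138 + d))
m(-30, A) + Y(-151) = 2*(-30)*2 + 2*(-151)/(-138 - 151) = -120 + 2*(-151)/(-289) = -120 + 2*(-151)*(-1/289) = -120 + 302/289 = -34378/289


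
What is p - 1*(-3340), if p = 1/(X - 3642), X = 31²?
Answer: 8954539/2681 ≈ 3340.0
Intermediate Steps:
X = 961
p = -1/2681 (p = 1/(961 - 3642) = 1/(-2681) = -1/2681 ≈ -0.00037300)
p - 1*(-3340) = -1/2681 - 1*(-3340) = -1/2681 + 3340 = 8954539/2681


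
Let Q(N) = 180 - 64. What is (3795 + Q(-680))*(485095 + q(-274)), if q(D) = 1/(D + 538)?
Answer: 500862531791/264 ≈ 1.8972e+9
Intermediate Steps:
Q(N) = 116
q(D) = 1/(538 + D)
(3795 + Q(-680))*(485095 + q(-274)) = (3795 + 116)*(485095 + 1/(538 - 274)) = 3911*(485095 + 1/264) = 3911*(128065081/264) = 500862531791/264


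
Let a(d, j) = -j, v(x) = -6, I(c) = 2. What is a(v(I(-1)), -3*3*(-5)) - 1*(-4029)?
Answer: 3984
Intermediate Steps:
a(v(I(-1)), -3*3*(-5)) - 1*(-4029) = -(-3*3)*(-5) - 1*(-4029) = -(-9)*(-5) + 4029 = -1*45 + 4029 = -45 + 4029 = 3984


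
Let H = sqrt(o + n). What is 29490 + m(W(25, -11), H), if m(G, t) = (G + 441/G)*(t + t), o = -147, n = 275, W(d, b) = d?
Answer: 29490 + 17056*sqrt(2)/25 ≈ 30455.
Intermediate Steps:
H = 8*sqrt(2) (H = sqrt(-147 + 275) = sqrt(128) = 8*sqrt(2) ≈ 11.314)
m(G, t) = 2*t*(G + 441/G) (m(G, t) = (G + 441/G)*(2*t) = 2*t*(G + 441/G))
29490 + m(W(25, -11), H) = 29490 + 2*(8*sqrt(2))*(441 + 25**2)/25 = 29490 + 2*(8*sqrt(2))*(1/25)*(441 + 625) = 29490 + 2*(8*sqrt(2))*(1/25)*1066 = 29490 + 17056*sqrt(2)/25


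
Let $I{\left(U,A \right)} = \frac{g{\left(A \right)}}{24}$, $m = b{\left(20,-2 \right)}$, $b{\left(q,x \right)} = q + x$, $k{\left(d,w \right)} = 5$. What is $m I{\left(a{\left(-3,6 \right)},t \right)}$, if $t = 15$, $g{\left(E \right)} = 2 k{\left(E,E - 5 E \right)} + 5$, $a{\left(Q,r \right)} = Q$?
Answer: $\frac{45}{4} \approx 11.25$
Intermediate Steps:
$g{\left(E \right)} = 15$ ($g{\left(E \right)} = 2 \cdot 5 + 5 = 10 + 5 = 15$)
$m = 18$ ($m = 20 - 2 = 18$)
$I{\left(U,A \right)} = \frac{5}{8}$ ($I{\left(U,A \right)} = \frac{15}{24} = 15 \cdot \frac{1}{24} = \frac{5}{8}$)
$m I{\left(a{\left(-3,6 \right)},t \right)} = 18 \cdot \frac{5}{8} = \frac{45}{4}$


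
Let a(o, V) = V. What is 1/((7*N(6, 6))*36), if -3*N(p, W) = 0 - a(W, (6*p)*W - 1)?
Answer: 1/18060 ≈ 5.5371e-5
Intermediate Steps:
N(p, W) = -1/3 + 2*W*p (N(p, W) = -(0 - ((6*p)*W - 1))/3 = -(0 - (6*W*p - 1))/3 = -(0 - (-1 + 6*W*p))/3 = -(0 + (1 - 6*W*p))/3 = -(1 - 6*W*p)/3 = -1/3 + 2*W*p)
1/((7*N(6, 6))*36) = 1/((7*(-1/3 + 2*6*6))*36) = 1/((7*(-1/3 + 72))*36) = 1/((7*(215/3))*36) = 1/((1505/3)*36) = 1/18060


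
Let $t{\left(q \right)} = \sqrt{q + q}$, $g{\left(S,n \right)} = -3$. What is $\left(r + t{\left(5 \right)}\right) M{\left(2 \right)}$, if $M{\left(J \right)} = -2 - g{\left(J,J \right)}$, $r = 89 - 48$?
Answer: $41 + \sqrt{10} \approx 44.162$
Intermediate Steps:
$r = 41$ ($r = 89 - 48 = 41$)
$t{\left(q \right)} = \sqrt{2} \sqrt{q}$ ($t{\left(q \right)} = \sqrt{2 q} = \sqrt{2} \sqrt{q}$)
$M{\left(J \right)} = 1$ ($M{\left(J \right)} = -2 - -3 = -2 + 3 = 1$)
$\left(r + t{\left(5 \right)}\right) M{\left(2 \right)} = \left(41 + \sqrt{2} \sqrt{5}\right) 1 = \left(41 + \sqrt{10}\right) 1 = 41 + \sqrt{10}$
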